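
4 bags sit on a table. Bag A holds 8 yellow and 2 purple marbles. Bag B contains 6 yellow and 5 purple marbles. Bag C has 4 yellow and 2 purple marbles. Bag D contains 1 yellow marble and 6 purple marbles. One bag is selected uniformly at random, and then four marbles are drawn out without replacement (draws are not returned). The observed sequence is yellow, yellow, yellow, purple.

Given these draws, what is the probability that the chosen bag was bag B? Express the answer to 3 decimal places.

0.221

Compute the likelihood of the observed sequence for each case: P(data | bag A) = (8/10)(7/9)(6/8)(2/7) = 0.13333; P(data | bag B) = (6/11)(5/10)(4/9)(5/8) = 0.075758; P(data | bag C) = (4/6)(3/5)(2/4)(2/3) = 0.13333; P(data | bag D) = (1/7)(0/6) = 0.
The prior-weighted likelihoods are 1/4 · 0.13333 = 0.033333, 1/4 · 0.075758 = 0.018939, 1/4 · 0.13333 = 0.033333, 1/4 · 0 = 0; these sum to 0.085606.
Therefore the posterior P(bag B | data) = (0.018939) / (0.085606) = 0.22124.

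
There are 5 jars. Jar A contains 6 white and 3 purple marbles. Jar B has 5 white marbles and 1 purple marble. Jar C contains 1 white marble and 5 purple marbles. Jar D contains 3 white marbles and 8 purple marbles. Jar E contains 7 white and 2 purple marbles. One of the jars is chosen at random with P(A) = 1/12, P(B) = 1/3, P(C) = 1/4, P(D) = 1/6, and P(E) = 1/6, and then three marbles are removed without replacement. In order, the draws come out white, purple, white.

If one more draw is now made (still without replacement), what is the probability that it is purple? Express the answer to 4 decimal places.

0.1567

For each hypothesis, P(data | H) works out to: P(data | jar A) = (6/9)(3/8)(5/7) = 0.17857; P(data | jar B) = (5/6)(1/5)(4/4) = 0.16667; P(data | jar C) = (1/6)(5/5)(0/4) = 0; P(data | jar D) = (3/11)(8/10)(2/9) = 0.048485; P(data | jar E) = (7/9)(2/8)(6/7) = 0.16667.
Multiplying each by its prior: 1/12 · 0.17857 = 0.014881, 1/3 · 0.16667 = 0.055556, 1/4 · 0 = 0, 1/6 · 0.048485 = 0.0080808, 1/6 · 0.16667 = 0.027778; summing to 0.1063.
Normalising, the posterior is P(jar A | data) = 0.14, P(jar B | data) = 0.52265, P(jar C | data) = 0, P(jar D | data) = 0.076022, P(jar E | data) = 0.26133.
Averaging over the posterior, P(purple next | data) = (1/3)(0.14) + (0)(0.52265) + (7/8)(0.076022) + (1/6)(0.26133) = 0.15674.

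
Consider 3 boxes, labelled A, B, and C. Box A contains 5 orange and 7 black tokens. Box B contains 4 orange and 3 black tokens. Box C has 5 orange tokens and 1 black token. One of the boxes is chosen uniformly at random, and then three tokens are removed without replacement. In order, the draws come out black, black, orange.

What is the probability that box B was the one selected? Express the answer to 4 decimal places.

0.4181

Compute the likelihood of the observed sequence for each case: P(data | box A) = (7/12)(6/11)(5/10) = 0.15909; P(data | box B) = (3/7)(2/6)(4/5) = 0.11429; P(data | box C) = (1/6)(0/5) = 0.
The prior-weighted likelihoods are 1/3 · 0.15909 = 0.05303, 1/3 · 0.11429 = 0.038095, 1/3 · 0 = 0; these sum to 0.091126.
By Bayes' rule, P(box B | data) = (0.038095) / (0.091126) = 0.41805.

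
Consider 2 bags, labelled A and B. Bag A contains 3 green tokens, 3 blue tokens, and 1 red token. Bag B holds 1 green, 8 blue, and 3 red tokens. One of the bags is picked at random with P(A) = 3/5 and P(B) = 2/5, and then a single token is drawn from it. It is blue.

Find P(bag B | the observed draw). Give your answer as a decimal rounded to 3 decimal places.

0.509

Under each hypothesis, the probability of this draw is: P(data | bag A) = (3/7) = 3/7; P(data | bag B) = (8/12) = 2/3.
Weighting by the prior gives 3/5 · 3/7 = 9/35, 2/5 · 2/3 = 4/15; summing to 11/21.
By Bayes' rule, P(bag B | data) = (4/15) / (11/21) = 28/55.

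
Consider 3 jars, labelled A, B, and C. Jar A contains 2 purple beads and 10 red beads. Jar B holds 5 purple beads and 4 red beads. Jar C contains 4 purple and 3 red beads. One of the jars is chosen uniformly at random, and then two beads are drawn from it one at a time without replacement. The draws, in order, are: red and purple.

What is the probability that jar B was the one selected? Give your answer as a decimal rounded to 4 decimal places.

The likelihood of the observed sequence under each hypothesis: P(data | jar A) = (10/12)(2/11) = 0.15152; P(data | jar B) = (4/9)(5/8) = 0.27778; P(data | jar C) = (3/7)(4/6) = 0.28571.
The prior-weighted likelihoods are 1/3 · 0.15152 = 0.050505, 1/3 · 0.27778 = 0.092593, 1/3 · 0.28571 = 0.095238; these sum to 0.23834.
Therefore the posterior P(jar B | data) = (0.092593) / (0.23834) = 0.3885.

0.3885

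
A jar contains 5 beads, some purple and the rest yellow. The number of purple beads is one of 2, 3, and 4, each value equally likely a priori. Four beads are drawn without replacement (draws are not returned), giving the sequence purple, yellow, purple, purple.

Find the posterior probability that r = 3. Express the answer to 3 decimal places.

0.333

For each hypothesis, P(data | H) works out to: P(data | r = 2) = (2/5)(3/4)(1/3)(0/2) = 0; P(data | r = 3) = (3/5)(2/4)(2/3)(1/2) = 1/10; P(data | r = 4) = (4/5)(1/4)(3/3)(2/2) = 1/5.
The prior-weighted likelihoods are 1/3 · 0 = 0, 1/3 · 1/10 = 1/30, 1/3 · 1/5 = 1/15; these sum to 1/10.
Hence P(r = 3 | data) = (1/30) / (1/10) = 1/3.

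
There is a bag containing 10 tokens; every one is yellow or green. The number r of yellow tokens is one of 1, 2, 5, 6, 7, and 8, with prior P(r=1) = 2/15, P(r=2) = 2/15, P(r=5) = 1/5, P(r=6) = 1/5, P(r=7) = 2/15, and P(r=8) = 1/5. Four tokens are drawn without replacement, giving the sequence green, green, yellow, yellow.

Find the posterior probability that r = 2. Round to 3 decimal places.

Compute the likelihood of the observed sequence for each case: P(data | r = 1) = (9/10)(8/9)(1/8)(0/7) = 0; P(data | r = 2) = (8/10)(7/9)(2/8)(1/7) = 0.022222; P(data | r = 5) = (5/10)(4/9)(5/8)(4/7) = 0.079365; P(data | r = 6) = (4/10)(3/9)(6/8)(5/7) = 0.071429; P(data | r = 7) = (3/10)(2/9)(7/8)(6/7) = 0.05; P(data | r = 8) = (2/10)(1/9)(8/8)(7/7) = 0.022222.
The prior-weighted likelihoods are 2/15 · 0 = 0, 2/15 · 0.022222 = 0.002963, 1/5 · 0.079365 = 0.015873, 1/5 · 0.071429 = 0.014286, 2/15 · 0.05 = 0.0066667, 1/5 · 0.022222 = 0.0044444; these sum to 0.044233.
Therefore the posterior P(r = 2 | data) = (0.002963) / (0.044233) = 0.066986.

0.067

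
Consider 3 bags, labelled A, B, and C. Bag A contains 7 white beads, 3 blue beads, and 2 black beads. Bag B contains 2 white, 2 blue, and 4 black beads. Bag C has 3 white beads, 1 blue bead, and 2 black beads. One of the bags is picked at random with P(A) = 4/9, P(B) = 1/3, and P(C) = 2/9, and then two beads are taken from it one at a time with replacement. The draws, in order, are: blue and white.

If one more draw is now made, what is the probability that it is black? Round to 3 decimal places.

0.263

Under each hypothesis, the probability of the observed sequence is: P(data | bag A) = (3/12)(7/12) = 7/48; P(data | bag B) = (2/8)(2/8) = 1/16; P(data | bag C) = (1/6)(3/6) = 1/12.
The prior-weighted likelihoods are 4/9 · 7/48 = 7/108, 1/3 · 1/16 = 1/48, 2/9 · 1/12 = 1/54; summing to 5/48.
Normalising, the posterior is P(bag A | data) = 28/45, P(bag B | data) = 1/5, P(bag C | data) = 8/45.
So P(black next | data) = Σ P(black next | H) P(H | data) = (1/6)(28/45) + (1/2)(1/5) + (1/3)(8/45) = 71/270.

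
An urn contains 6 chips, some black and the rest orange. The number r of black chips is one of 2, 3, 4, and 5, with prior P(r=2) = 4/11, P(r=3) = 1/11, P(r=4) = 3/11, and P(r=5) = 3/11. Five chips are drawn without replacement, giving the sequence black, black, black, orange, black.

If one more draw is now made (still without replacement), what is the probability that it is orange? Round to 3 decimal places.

0.286

The likelihood of the observed sequence under each hypothesis: P(data | r = 2) = (2/6)(1/5)(0/4) = 0; P(data | r = 3) = (3/6)(2/5)(1/4)(3/3)(0/2) = 0; P(data | r = 4) = (4/6)(3/5)(2/4)(2/3)(1/2) = 1/15; P(data | r = 5) = (5/6)(4/5)(3/4)(1/3)(2/2) = 1/6.
The prior-weighted likelihoods are 4/11 · 0 = 0, 1/11 · 0 = 0, 3/11 · 1/15 = 1/55, 3/11 · 1/6 = 1/22; these sum to 7/110.
The posterior is then P(r = 2 | data) = 0, P(r = 3 | data) = 0, P(r = 4 | data) = 2/7, P(r = 5 | data) = 5/7.
Averaging over the posterior, P(orange next | data) = (1)(2/7) + (0)(5/7) = 2/7.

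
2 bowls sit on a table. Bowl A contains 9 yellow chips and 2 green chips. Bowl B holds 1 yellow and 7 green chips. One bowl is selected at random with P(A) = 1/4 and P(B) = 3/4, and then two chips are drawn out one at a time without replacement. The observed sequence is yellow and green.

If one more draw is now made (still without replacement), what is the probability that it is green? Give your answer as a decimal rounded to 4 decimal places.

Compute the likelihood of the observed sequence for each case: P(data | bowl A) = (9/11)(2/10) = 0.16364; P(data | bowl B) = (1/8)(7/7) = 0.125.
The prior-weighted likelihoods are 1/4 · 0.16364 = 0.040909, 3/4 · 0.125 = 0.09375; summing to 0.13466.
Dividing through by the total gives posterior P(bowl A | data) = 0.3038, P(bowl B | data) = 0.6962.
The predictive probability is P(green next | data) = (1/9)(0.3038) + (1)(0.6962) = 0.72996.

0.7300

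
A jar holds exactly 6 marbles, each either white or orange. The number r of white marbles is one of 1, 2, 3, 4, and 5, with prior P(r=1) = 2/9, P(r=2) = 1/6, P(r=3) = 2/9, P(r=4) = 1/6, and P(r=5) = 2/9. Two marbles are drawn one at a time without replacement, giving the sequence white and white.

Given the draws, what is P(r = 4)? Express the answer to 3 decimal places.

0.247

Under each hypothesis, the probability of the observed sequence is: P(data | r = 1) = (1/6)(0/5) = 0; P(data | r = 2) = (2/6)(1/5) = 1/15; P(data | r = 3) = (3/6)(2/5) = 1/5; P(data | r = 4) = (4/6)(3/5) = 2/5; P(data | r = 5) = (5/6)(4/5) = 2/3.
The prior-weighted likelihoods are 2/9 · 0 = 0, 1/6 · 1/15 = 1/90, 2/9 · 1/5 = 2/45, 1/6 · 2/5 = 1/15, 2/9 · 2/3 = 4/27; summing to 73/270.
So P(r = 4 | data) = (1/15) / (73/270) = 18/73.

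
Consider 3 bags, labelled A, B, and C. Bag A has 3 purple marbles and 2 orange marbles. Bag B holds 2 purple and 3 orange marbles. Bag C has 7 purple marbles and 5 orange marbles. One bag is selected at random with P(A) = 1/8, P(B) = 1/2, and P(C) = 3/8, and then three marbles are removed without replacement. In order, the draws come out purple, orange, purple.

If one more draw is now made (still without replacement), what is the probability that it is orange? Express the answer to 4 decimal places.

0.6610

Compute the likelihood of the observed sequence for each case: P(data | bag A) = (3/5)(2/4)(2/3) = 0.2; P(data | bag B) = (2/5)(3/4)(1/3) = 0.1; P(data | bag C) = (7/12)(5/11)(6/10) = 0.15909.
Weighting by the prior gives 1/8 · 0.2 = 0.025, 1/2 · 0.1 = 0.05, 3/8 · 0.15909 = 0.059659; these sum to 0.13466.
Normalising, the posterior is P(bag A | data) = 0.18565, P(bag B | data) = 0.37131, P(bag C | data) = 0.44304.
The predictive probability is P(orange next | data) = (1/2)(0.18565) + (1)(0.37131) + (4/9)(0.44304) = 0.66104.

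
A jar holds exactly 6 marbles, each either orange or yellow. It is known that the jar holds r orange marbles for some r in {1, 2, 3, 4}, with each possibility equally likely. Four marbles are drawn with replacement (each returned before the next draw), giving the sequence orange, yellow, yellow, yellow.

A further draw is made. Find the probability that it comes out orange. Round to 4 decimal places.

0.3424

Compute the likelihood of the observed sequence for each case: P(data | r = 1) = (1/6)(5/6)(5/6)(5/6) = 0.096451; P(data | r = 2) = (2/6)(4/6)(4/6)(4/6) = 0.098765; P(data | r = 3) = (3/6)(3/6)(3/6)(3/6) = 0.0625; P(data | r = 4) = (4/6)(2/6)(2/6)(2/6) = 0.024691.
The prior-weighted likelihoods are 1/4 · 0.096451 = 0.024113, 1/4 · 0.098765 = 0.024691, 1/4 · 0.0625 = 0.015625, 1/4 · 0.024691 = 0.0061728; these sum to 0.070602.
The posterior is then P(r = 1 | data) = 0.34153, P(r = 2 | data) = 0.34973, P(r = 3 | data) = 0.22131, P(r = 4 | data) = 0.087432.
The predictive probability is P(orange next | data) = (1/6)(0.34153) + (1/3)(0.34973) + (1/2)(0.22131) + (2/3)(0.087432) = 0.34244.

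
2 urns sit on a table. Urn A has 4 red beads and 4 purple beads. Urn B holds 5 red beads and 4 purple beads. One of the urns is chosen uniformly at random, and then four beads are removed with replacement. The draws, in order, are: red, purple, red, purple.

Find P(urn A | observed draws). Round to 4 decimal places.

The likelihood of the observed sequence under each hypothesis: P(data | urn A) = (4/8)(4/8)(4/8)(4/8) = 0.0625; P(data | urn B) = (5/9)(4/9)(5/9)(4/9) = 0.060966.
Weighting by the prior gives 1/2 · 0.0625 = 0.03125, 1/2 · 0.060966 = 0.030483; summing to 0.061733.
Therefore the posterior P(urn A | data) = (0.03125) / (0.061733) = 0.50621.

0.5062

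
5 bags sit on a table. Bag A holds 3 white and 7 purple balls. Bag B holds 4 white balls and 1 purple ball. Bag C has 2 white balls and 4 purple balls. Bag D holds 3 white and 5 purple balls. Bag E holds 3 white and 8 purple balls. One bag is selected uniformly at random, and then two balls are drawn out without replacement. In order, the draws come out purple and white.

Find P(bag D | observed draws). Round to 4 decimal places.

0.2258

Under each hypothesis, the probability of the observed sequence is: P(data | bag A) = (7/10)(3/9) = 0.23333; P(data | bag B) = (1/5)(4/4) = 0.2; P(data | bag C) = (4/6)(2/5) = 0.26667; P(data | bag D) = (5/8)(3/7) = 0.26786; P(data | bag E) = (8/11)(3/10) = 0.21818.
The prior-weighted likelihoods are 1/5 · 0.23333 = 0.046667, 1/5 · 0.2 = 0.04, 1/5 · 0.26667 = 0.053333, 1/5 · 0.26786 = 0.053571, 1/5 · 0.21818 = 0.043636; these sum to 0.23721.
Therefore the posterior P(bag D | data) = (0.053571) / (0.23721) = 0.22584.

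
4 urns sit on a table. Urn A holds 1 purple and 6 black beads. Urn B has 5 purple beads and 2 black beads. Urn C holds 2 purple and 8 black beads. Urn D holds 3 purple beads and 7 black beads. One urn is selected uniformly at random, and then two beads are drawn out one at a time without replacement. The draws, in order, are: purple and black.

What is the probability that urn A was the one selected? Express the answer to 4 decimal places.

0.1804

Compute the likelihood of the observed sequence for each case: P(data | urn A) = (1/7)(6/6) = 0.14286; P(data | urn B) = (5/7)(2/6) = 0.2381; P(data | urn C) = (2/10)(8/9) = 0.17778; P(data | urn D) = (3/10)(7/9) = 0.23333.
Multiplying each by its prior: 1/4 · 0.14286 = 0.035714, 1/4 · 0.2381 = 0.059524, 1/4 · 0.17778 = 0.044444, 1/4 · 0.23333 = 0.058333; these sum to 0.19802.
By Bayes' rule, P(urn A | data) = (0.035714) / (0.19802) = 0.18036.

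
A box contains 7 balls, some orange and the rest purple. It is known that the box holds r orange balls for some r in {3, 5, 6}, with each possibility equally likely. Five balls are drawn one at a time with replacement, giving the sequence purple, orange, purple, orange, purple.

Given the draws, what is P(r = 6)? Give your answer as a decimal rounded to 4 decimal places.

The likelihood of the observed sequence under each hypothesis: P(data | r = 3) = (4/7)(3/7)(4/7)(3/7)(4/7) = 0.034271; P(data | r = 5) = (2/7)(5/7)(2/7)(5/7)(2/7) = 0.0119; P(data | r = 6) = (1/7)(6/7)(1/7)(6/7)(1/7) = 0.002142.
Multiplying each by its prior: 1/3 · 0.034271 = 0.011424, 1/3 · 0.0119 = 0.0039666, 1/3 · 0.002142 = 0.00071399; with total 0.016104.
Hence P(r = 6 | data) = (0.00071399) / (0.016104) = 0.044335.

0.0443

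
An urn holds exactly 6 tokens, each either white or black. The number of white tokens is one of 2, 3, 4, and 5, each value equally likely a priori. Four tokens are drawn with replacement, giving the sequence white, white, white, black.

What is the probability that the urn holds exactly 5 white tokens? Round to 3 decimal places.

The likelihood of the observed sequence under each hypothesis: P(data | r = 2) = (2/6)(2/6)(2/6)(4/6) = 0.024691; P(data | r = 3) = (3/6)(3/6)(3/6)(3/6) = 0.0625; P(data | r = 4) = (4/6)(4/6)(4/6)(2/6) = 0.098765; P(data | r = 5) = (5/6)(5/6)(5/6)(1/6) = 0.096451.
The prior-weighted likelihoods are 1/4 · 0.024691 = 0.0061728, 1/4 · 0.0625 = 0.015625, 1/4 · 0.098765 = 0.024691, 1/4 · 0.096451 = 0.024113; with total 0.070602.
So P(r = 5 | data) = (0.024113) / (0.070602) = 0.34153.

0.342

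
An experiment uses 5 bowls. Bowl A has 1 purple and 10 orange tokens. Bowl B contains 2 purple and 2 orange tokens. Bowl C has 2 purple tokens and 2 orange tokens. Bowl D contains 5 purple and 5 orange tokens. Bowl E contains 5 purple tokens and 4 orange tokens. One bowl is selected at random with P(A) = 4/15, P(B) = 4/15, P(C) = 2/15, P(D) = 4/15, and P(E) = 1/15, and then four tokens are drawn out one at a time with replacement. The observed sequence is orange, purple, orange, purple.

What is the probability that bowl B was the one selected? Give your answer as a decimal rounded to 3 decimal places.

0.350

The likelihood of the observed sequence under each hypothesis: P(data | bowl A) = (10/11)(1/11)(10/11)(1/11) = 0.0068301; P(data | bowl B) = (2/4)(2/4)(2/4)(2/4) = 0.0625; P(data | bowl C) = (2/4)(2/4)(2/4)(2/4) = 0.0625; P(data | bowl D) = (5/10)(5/10)(5/10)(5/10) = 0.0625; P(data | bowl E) = (4/9)(5/9)(4/9)(5/9) = 0.060966.
Multiplying each by its prior: 4/15 · 0.0068301 = 0.0018214, 4/15 · 0.0625 = 0.016667, 2/15 · 0.0625 = 0.0083333, 4/15 · 0.0625 = 0.016667, 1/15 · 0.060966 = 0.0040644; these sum to 0.047552.
Therefore the posterior P(bowl B | data) = (0.016667) / (0.047552) = 0.35049.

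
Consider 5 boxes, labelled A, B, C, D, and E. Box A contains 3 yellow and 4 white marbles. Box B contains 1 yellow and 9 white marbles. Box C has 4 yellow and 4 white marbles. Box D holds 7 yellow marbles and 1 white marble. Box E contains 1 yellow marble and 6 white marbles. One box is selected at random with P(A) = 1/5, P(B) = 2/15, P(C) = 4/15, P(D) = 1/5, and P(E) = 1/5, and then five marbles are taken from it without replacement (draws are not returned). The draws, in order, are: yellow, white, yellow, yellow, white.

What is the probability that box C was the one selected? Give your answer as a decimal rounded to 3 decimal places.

0.667

Under each hypothesis, the probability of the observed sequence is: P(data | box A) = (3/7)(4/6)(2/5)(1/4)(3/3) = 1/35; P(data | box B) = (1/10)(9/9)(0/8) = 0; P(data | box C) = (4/8)(4/7)(3/6)(2/5)(3/4) = 3/70; P(data | box D) = (7/8)(1/7)(6/6)(5/5)(0/4) = 0; P(data | box E) = (1/7)(6/6)(0/5) = 0.
Weighting by the prior gives 1/5 · 1/35 = 1/175, 2/15 · 0 = 0, 4/15 · 3/70 = 2/175, 1/5 · 0 = 0, 1/5 · 0 = 0; with total 3/175.
Therefore the posterior P(box C | data) = (2/175) / (3/175) = 2/3.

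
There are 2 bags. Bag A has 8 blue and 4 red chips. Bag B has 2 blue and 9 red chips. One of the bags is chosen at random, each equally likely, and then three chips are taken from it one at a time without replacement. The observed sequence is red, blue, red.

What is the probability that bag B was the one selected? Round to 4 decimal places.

Compute the likelihood of the observed sequence for each case: P(data | bag A) = (4/12)(8/11)(3/10) = 4/55; P(data | bag B) = (9/11)(2/10)(8/9) = 8/55.
Multiplying each by its prior: 1/2 · 4/55 = 2/55, 1/2 · 8/55 = 4/55; with total 6/55.
By Bayes' rule, P(bag B | data) = (4/55) / (6/55) = 2/3.

0.6667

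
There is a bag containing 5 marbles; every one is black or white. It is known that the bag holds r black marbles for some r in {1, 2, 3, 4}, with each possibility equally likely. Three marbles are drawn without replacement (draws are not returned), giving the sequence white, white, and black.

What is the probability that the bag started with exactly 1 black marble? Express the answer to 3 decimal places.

The likelihood of the observed sequence under each hypothesis: P(data | r = 1) = (4/5)(3/4)(1/3) = 1/5; P(data | r = 2) = (3/5)(2/4)(2/3) = 1/5; P(data | r = 3) = (2/5)(1/4)(3/3) = 1/10; P(data | r = 4) = (1/5)(0/4) = 0.
Multiplying each by its prior: 1/4 · 1/5 = 1/20, 1/4 · 1/5 = 1/20, 1/4 · 1/10 = 1/40, 1/4 · 0 = 0; summing to 1/8.
By Bayes' rule, P(r = 1 | data) = (1/20) / (1/8) = 2/5.

0.400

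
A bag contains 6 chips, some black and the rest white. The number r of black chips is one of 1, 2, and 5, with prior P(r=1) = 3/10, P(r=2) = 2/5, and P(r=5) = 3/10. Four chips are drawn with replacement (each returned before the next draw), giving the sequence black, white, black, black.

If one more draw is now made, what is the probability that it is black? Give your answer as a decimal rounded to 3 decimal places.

For each hypothesis, P(data | H) works out to: P(data | r = 1) = (1/6)(5/6)(1/6)(1/6) = 0.003858; P(data | r = 2) = (2/6)(4/6)(2/6)(2/6) = 0.024691; P(data | r = 5) = (5/6)(1/6)(5/6)(5/6) = 0.096451.
Multiplying each by its prior: 3/10 · 0.003858 = 0.0011574, 2/5 · 0.024691 = 0.0098765, 3/10 · 0.096451 = 0.028935; with total 0.039969.
The posterior is then P(r = 1 | data) = 0.028958, P(r = 2 | data) = 0.2471, P(r = 5 | data) = 0.72394.
Averaging over the posterior, P(black next | data) = (1/6)(0.028958) + (1/3)(0.2471) + (5/6)(0.72394) = 0.69048.

0.690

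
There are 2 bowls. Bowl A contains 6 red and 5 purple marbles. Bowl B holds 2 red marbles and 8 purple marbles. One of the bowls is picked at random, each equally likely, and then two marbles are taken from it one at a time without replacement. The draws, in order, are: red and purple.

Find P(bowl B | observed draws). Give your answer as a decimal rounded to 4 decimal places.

The likelihood of the observed sequence under each hypothesis: P(data | bowl A) = (6/11)(5/10) = 3/11; P(data | bowl B) = (2/10)(8/9) = 8/45.
Multiplying each by its prior: 1/2 · 3/11 = 3/22, 1/2 · 8/45 = 4/45; summing to 223/990.
By Bayes' rule, P(bowl B | data) = (4/45) / (223/990) = 88/223.

0.3946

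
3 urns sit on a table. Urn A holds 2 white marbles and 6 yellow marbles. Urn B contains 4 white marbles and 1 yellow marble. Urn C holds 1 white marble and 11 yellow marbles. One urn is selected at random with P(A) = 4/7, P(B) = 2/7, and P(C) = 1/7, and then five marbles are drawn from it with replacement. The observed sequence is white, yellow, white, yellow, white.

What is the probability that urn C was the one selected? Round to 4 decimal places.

The likelihood of the observed sequence under each hypothesis: P(data | urn A) = (2/8)(6/8)(2/8)(6/8)(2/8) = 0.0087891; P(data | urn B) = (4/5)(1/5)(4/5)(1/5)(4/5) = 0.02048; P(data | urn C) = (1/12)(11/12)(1/12)(11/12)(1/12) = 0.00048627.
The prior-weighted likelihoods are 4/7 · 0.0087891 = 0.0050223, 2/7 · 0.02048 = 0.0058514, 1/7 · 0.00048627 = 6.9467e-05; these sum to 0.010943.
Therefore the posterior P(urn C | data) = (6.9467e-05) / (0.010943) = 0.006348.

0.0063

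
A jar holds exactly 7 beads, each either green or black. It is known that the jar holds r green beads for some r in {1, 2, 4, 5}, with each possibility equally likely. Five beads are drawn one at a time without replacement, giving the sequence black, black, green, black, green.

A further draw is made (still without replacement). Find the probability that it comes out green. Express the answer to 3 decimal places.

0.375

Compute the likelihood of the observed sequence for each case: P(data | r = 1) = (6/7)(5/6)(1/5)(4/4)(0/3) = 0; P(data | r = 2) = (5/7)(4/6)(2/5)(3/4)(1/3) = 1/21; P(data | r = 4) = (3/7)(2/6)(4/5)(1/4)(3/3) = 1/35; P(data | r = 5) = (2/7)(1/6)(5/5)(0/4) = 0.
The prior-weighted likelihoods are 1/4 · 0 = 0, 1/4 · 1/21 = 1/84, 1/4 · 1/35 = 1/140, 1/4 · 0 = 0; these sum to 2/105.
Dividing through by the total gives posterior P(r = 1 | data) = 0, P(r = 2 | data) = 5/8, P(r = 4 | data) = 3/8, P(r = 5 | data) = 0.
So P(green next | data) = Σ P(green next | H) P(H | data) = (0)(5/8) + (1)(3/8) = 3/8.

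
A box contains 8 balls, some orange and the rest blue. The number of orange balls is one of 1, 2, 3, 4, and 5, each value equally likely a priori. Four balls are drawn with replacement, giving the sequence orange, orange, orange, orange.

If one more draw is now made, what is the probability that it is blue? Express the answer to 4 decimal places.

0.4350

For each hypothesis, P(data | H) works out to: P(data | r = 1) = (1/8)(1/8)(1/8)(1/8) = 0.00024414; P(data | r = 2) = (2/8)(2/8)(2/8)(2/8) = 0.0039062; P(data | r = 3) = (3/8)(3/8)(3/8)(3/8) = 0.019775; P(data | r = 4) = (4/8)(4/8)(4/8)(4/8) = 0.0625; P(data | r = 5) = (5/8)(5/8)(5/8)(5/8) = 0.15259.
The prior-weighted likelihoods are 1/5 · 0.00024414 = 4.8828e-05, 1/5 · 0.0039062 = 0.00078125, 1/5 · 0.019775 = 0.0039551, 1/5 · 0.0625 = 0.0125, 1/5 · 0.15259 = 0.030518; with total 0.047803.
The posterior is then P(r = 1 | data) = 0.0010215, P(r = 2 | data) = 0.016343, P(r = 3 | data) = 0.082737, P(r = 4 | data) = 0.26149, P(r = 5 | data) = 0.63841.
Averaging over the posterior, P(blue next | data) = (7/8)(0.0010215) + (3/4)(0.016343) + (5/8)(0.082737) + (1/2)(0.26149) + (3/8)(0.63841) = 0.43501.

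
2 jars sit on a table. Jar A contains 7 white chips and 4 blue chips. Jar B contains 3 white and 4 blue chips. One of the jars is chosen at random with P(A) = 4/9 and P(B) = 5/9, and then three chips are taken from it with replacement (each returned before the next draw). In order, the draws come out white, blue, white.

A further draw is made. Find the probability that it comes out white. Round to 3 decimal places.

0.538

For each hypothesis, P(data | H) works out to: P(data | jar A) = (7/11)(4/11)(7/11) = 0.14726; P(data | jar B) = (3/7)(4/7)(3/7) = 0.10496.
Multiplying each by its prior: 4/9 · 0.14726 = 0.065448, 5/9 · 0.10496 = 0.058309; these sum to 0.12376.
Normalising, the posterior is P(jar A | data) = 0.52884, P(jar B | data) = 0.47116.
So P(white next | data) = Σ P(white next | H) P(H | data) = (7/11)(0.52884) + (3/7)(0.47116) = 0.53846.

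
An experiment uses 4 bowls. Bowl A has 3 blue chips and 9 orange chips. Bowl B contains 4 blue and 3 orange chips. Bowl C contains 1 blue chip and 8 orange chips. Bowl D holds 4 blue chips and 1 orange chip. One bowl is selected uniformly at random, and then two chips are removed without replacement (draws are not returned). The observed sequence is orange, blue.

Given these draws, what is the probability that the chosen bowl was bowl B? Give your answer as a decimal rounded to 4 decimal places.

0.3565

For each hypothesis, P(data | H) works out to: P(data | bowl A) = (9/12)(3/11) = 0.20455; P(data | bowl B) = (3/7)(4/6) = 0.28571; P(data | bowl C) = (8/9)(1/8) = 0.11111; P(data | bowl D) = (1/5)(4/4) = 0.2.
Multiplying each by its prior: 1/4 · 0.20455 = 0.051136, 1/4 · 0.28571 = 0.071429, 1/4 · 0.11111 = 0.027778, 1/4 · 0.2 = 0.05; with total 0.20034.
So P(bowl B | data) = (0.071429) / (0.20034) = 0.35653.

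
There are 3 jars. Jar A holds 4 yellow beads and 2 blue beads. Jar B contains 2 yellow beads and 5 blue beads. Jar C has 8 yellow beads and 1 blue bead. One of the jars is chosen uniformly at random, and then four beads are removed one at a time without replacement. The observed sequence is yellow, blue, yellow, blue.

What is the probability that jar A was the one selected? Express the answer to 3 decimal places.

0.583

The likelihood of the observed sequence under each hypothesis: P(data | jar A) = (4/6)(2/5)(3/4)(1/3) = 1/15; P(data | jar B) = (2/7)(5/6)(1/5)(4/4) = 1/21; P(data | jar C) = (8/9)(1/8)(7/7)(0/6) = 0.
The prior-weighted likelihoods are 1/3 · 1/15 = 1/45, 1/3 · 1/21 = 1/63, 1/3 · 0 = 0; summing to 4/105.
Therefore the posterior P(jar A | data) = (1/45) / (4/105) = 7/12.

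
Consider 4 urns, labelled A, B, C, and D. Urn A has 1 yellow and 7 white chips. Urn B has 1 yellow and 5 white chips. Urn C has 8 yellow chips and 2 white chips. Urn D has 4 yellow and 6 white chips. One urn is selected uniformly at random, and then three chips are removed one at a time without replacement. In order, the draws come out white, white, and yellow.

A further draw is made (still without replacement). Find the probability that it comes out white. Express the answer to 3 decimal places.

The likelihood of the observed sequence under each hypothesis: P(data | urn A) = (7/8)(6/7)(1/6) = 0.125; P(data | urn B) = (5/6)(4/5)(1/4) = 0.16667; P(data | urn C) = (2/10)(1/9)(8/8) = 0.022222; P(data | urn D) = (6/10)(5/9)(4/8) = 0.16667.
Multiplying each by its prior: 1/4 · 0.125 = 0.03125, 1/4 · 0.16667 = 0.041667, 1/4 · 0.022222 = 0.0055556, 1/4 · 0.16667 = 0.041667; these sum to 0.12014.
The posterior is then P(urn A | data) = 0.26012, P(urn B | data) = 0.34682, P(urn C | data) = 0.046243, P(urn D | data) = 0.34682.
Averaging over the posterior, P(white next | data) = (1)(0.26012) + (1)(0.34682) + (0)(0.046243) + (4/7)(0.34682) = 0.80512.

0.805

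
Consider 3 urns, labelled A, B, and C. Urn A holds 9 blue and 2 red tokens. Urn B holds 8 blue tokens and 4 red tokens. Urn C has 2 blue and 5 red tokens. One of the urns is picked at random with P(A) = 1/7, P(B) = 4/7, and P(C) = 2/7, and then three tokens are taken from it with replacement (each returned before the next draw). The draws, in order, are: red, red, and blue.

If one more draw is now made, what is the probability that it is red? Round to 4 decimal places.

The likelihood of the observed sequence under each hypothesis: P(data | urn A) = (2/11)(2/11)(9/11) = 0.027047; P(data | urn B) = (4/12)(4/12)(8/12) = 0.074074; P(data | urn C) = (5/7)(5/7)(2/7) = 0.14577.
Weighting by the prior gives 1/7 · 0.027047 = 0.0038639, 4/7 · 0.074074 = 0.042328, 2/7 · 0.14577 = 0.041649; these sum to 0.087841.
Normalising, the posterior is P(urn A | data) = 0.043987, P(urn B | data) = 0.48187, P(urn C | data) = 0.47414.
The predictive probability is P(red next | data) = (2/11)(0.043987) + (1/3)(0.48187) + (5/7)(0.47414) = 0.50729.

0.5073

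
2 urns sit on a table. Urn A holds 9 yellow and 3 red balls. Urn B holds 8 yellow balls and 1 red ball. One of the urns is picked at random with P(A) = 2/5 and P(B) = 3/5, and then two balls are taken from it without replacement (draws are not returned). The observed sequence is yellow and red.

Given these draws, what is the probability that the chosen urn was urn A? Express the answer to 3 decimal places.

Compute the likelihood of the observed sequence for each case: P(data | urn A) = (9/12)(3/11) = 9/44; P(data | urn B) = (8/9)(1/8) = 1/9.
Weighting by the prior gives 2/5 · 9/44 = 9/110, 3/5 · 1/9 = 1/15; summing to 49/330.
Hence P(urn A | data) = (9/110) / (49/330) = 27/49.

0.551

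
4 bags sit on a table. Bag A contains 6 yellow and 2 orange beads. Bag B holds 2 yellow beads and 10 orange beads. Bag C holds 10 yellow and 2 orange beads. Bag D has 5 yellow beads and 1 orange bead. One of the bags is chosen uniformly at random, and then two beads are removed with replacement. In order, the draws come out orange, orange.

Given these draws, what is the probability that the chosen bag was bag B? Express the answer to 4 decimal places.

The likelihood of the observed sequence under each hypothesis: P(data | bag A) = (2/8)(2/8) = 1/16; P(data | bag B) = (10/12)(10/12) = 25/36; P(data | bag C) = (2/12)(2/12) = 1/36; P(data | bag D) = (1/6)(1/6) = 1/36.
Multiplying each by its prior: 1/4 · 1/16 = 1/64, 1/4 · 25/36 = 25/144, 1/4 · 1/36 = 1/144, 1/4 · 1/36 = 1/144; these sum to 13/64.
Therefore the posterior P(bag B | data) = (25/144) / (13/64) = 100/117.

0.8547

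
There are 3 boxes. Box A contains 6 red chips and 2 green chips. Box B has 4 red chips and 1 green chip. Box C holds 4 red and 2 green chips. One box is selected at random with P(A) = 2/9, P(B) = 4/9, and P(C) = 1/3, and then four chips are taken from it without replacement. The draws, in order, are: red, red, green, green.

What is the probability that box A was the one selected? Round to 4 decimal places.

0.2632

For each hypothesis, P(data | H) works out to: P(data | box A) = (6/8)(5/7)(2/6)(1/5) = 1/28; P(data | box B) = (4/5)(3/4)(1/3)(0/2) = 0; P(data | box C) = (4/6)(3/5)(2/4)(1/3) = 1/15.
Weighting by the prior gives 2/9 · 1/28 = 1/126, 4/9 · 0 = 0, 1/3 · 1/15 = 1/45; summing to 19/630.
Therefore the posterior P(box A | data) = (1/126) / (19/630) = 5/19.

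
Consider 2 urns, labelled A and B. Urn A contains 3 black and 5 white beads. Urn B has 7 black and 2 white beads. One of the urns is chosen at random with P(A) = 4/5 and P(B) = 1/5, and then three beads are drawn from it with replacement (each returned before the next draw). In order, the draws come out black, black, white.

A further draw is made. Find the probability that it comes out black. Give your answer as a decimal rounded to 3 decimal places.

Compute the likelihood of the observed sequence for each case: P(data | urn A) = (3/8)(3/8)(5/8) = 0.087891; P(data | urn B) = (7/9)(7/9)(2/9) = 0.13443.
Weighting by the prior gives 4/5 · 0.087891 = 0.070312, 1/5 · 0.13443 = 0.026886; summing to 0.097199.
The posterior is then P(urn A | data) = 0.72339, P(urn B | data) = 0.27661.
Averaging over the posterior, P(black next | data) = (3/8)(0.72339) + (7/9)(0.27661) = 0.48641.

0.486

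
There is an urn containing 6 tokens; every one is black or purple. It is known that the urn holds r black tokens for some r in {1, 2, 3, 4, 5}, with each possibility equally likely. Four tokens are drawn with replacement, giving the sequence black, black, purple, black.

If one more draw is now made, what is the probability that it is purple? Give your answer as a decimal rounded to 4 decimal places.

0.3491

For each hypothesis, P(data | H) works out to: P(data | r = 1) = (1/6)(1/6)(5/6)(1/6) = 0.003858; P(data | r = 2) = (2/6)(2/6)(4/6)(2/6) = 0.024691; P(data | r = 3) = (3/6)(3/6)(3/6)(3/6) = 0.0625; P(data | r = 4) = (4/6)(4/6)(2/6)(4/6) = 0.098765; P(data | r = 5) = (5/6)(5/6)(1/6)(5/6) = 0.096451.
Weighting by the prior gives 1/5 · 0.003858 = 0.0007716, 1/5 · 0.024691 = 0.0049383, 1/5 · 0.0625 = 0.0125, 1/5 · 0.098765 = 0.019753, 1/5 · 0.096451 = 0.01929; summing to 0.057253.
Normalising, the posterior is P(r = 1 | data) = 0.013477, P(r = 2 | data) = 0.086253, P(r = 3 | data) = 0.21833, P(r = 4 | data) = 0.34501, P(r = 5 | data) = 0.33693.
The predictive probability is P(purple next | data) = (5/6)(0.013477) + (2/3)(0.086253) + (1/2)(0.21833) + (1/3)(0.34501) + (1/6)(0.33693) = 0.34906.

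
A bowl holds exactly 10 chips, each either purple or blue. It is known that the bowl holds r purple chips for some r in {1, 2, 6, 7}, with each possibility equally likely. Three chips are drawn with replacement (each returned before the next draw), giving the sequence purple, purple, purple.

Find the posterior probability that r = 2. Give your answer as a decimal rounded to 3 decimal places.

Under each hypothesis, the probability of the observed sequence is: P(data | r = 1) = (1/10)(1/10)(1/10) = 0.001; P(data | r = 2) = (2/10)(2/10)(2/10) = 0.008; P(data | r = 6) = (6/10)(6/10)(6/10) = 0.216; P(data | r = 7) = (7/10)(7/10)(7/10) = 0.343.
Weighting by the prior gives 1/4 · 0.001 = 0.00025, 1/4 · 0.008 = 0.002, 1/4 · 0.216 = 0.054, 1/4 · 0.343 = 0.08575; with total 0.142.
Hence P(r = 2 | data) = (0.002) / (0.142) = 0.014085.

0.014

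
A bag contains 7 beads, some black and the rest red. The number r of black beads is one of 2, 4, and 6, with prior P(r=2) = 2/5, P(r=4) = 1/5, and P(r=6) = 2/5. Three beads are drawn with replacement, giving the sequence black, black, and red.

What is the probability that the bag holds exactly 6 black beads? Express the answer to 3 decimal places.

0.450

The likelihood of the observed sequence under each hypothesis: P(data | r = 2) = (2/7)(2/7)(5/7) = 0.058309; P(data | r = 4) = (4/7)(4/7)(3/7) = 0.13994; P(data | r = 6) = (6/7)(6/7)(1/7) = 0.10496.
The prior-weighted likelihoods are 2/5 · 0.058309 = 0.023324, 1/5 · 0.13994 = 0.027988, 2/5 · 0.10496 = 0.041983; summing to 0.093294.
So P(r = 6 | data) = (0.041983) / (0.093294) = 0.45.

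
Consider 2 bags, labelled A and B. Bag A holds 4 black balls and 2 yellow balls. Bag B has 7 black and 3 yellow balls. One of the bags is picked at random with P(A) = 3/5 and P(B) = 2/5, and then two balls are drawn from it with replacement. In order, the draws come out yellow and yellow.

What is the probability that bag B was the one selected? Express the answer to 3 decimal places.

The likelihood of the observed sequence under each hypothesis: P(data | bag A) = (2/6)(2/6) = 1/9; P(data | bag B) = (3/10)(3/10) = 9/100.
Multiplying each by its prior: 3/5 · 1/9 = 1/15, 2/5 · 9/100 = 9/250; these sum to 77/750.
Therefore the posterior P(bag B | data) = (9/250) / (77/750) = 27/77.

0.351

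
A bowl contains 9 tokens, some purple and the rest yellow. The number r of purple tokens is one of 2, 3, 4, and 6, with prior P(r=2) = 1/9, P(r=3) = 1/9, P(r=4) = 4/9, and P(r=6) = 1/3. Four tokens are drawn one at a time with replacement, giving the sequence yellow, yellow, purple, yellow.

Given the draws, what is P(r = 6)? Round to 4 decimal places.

Compute the likelihood of the observed sequence for each case: P(data | r = 2) = (7/9)(7/9)(2/9)(7/9) = 0.10456; P(data | r = 3) = (6/9)(6/9)(3/9)(6/9) = 0.098765; P(data | r = 4) = (5/9)(5/9)(4/9)(5/9) = 0.076208; P(data | r = 6) = (3/9)(3/9)(6/9)(3/9) = 0.024691.
The prior-weighted likelihoods are 1/9 · 0.10456 = 0.011617, 1/9 · 0.098765 = 0.010974, 4/9 · 0.076208 = 0.03387, 1/3 · 0.024691 = 0.0082305; with total 0.064692.
So P(r = 6 | data) = (0.0082305) / (0.064692) = 0.12723.

0.1272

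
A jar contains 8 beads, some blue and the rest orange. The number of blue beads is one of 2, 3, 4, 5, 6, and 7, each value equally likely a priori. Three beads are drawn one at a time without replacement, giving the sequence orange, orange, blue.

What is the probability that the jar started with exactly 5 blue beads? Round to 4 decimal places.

The likelihood of the observed sequence under each hypothesis: P(data | r = 2) = (6/8)(5/7)(2/6) = 5/28; P(data | r = 3) = (5/8)(4/7)(3/6) = 5/28; P(data | r = 4) = (4/8)(3/7)(4/6) = 1/7; P(data | r = 5) = (3/8)(2/7)(5/6) = 5/56; P(data | r = 6) = (2/8)(1/7)(6/6) = 1/28; P(data | r = 7) = (1/8)(0/7) = 0.
The prior-weighted likelihoods are 1/6 · 5/28 = 5/168, 1/6 · 5/28 = 5/168, 1/6 · 1/7 = 1/42, 1/6 · 5/56 = 5/336, 1/6 · 1/28 = 1/168, 1/6 · 0 = 0; these sum to 5/48.
By Bayes' rule, P(r = 5 | data) = (5/336) / (5/48) = 1/7.

0.1429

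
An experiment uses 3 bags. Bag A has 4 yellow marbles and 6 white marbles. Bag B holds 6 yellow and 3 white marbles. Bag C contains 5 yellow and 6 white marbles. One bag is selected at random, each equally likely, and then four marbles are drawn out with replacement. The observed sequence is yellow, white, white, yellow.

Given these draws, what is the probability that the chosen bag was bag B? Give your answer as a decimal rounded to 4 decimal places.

For each hypothesis, P(data | H) works out to: P(data | bag A) = (4/10)(6/10)(6/10)(4/10) = 0.0576; P(data | bag B) = (6/9)(3/9)(3/9)(6/9) = 0.049383; P(data | bag C) = (5/11)(6/11)(6/11)(5/11) = 0.061471.
Weighting by the prior gives 1/3 · 0.0576 = 0.0192, 1/3 · 0.049383 = 0.016461, 1/3 · 0.061471 = 0.02049; these sum to 0.056151.
Hence P(bag B | data) = (0.016461) / (0.056151) = 0.29315.

0.2932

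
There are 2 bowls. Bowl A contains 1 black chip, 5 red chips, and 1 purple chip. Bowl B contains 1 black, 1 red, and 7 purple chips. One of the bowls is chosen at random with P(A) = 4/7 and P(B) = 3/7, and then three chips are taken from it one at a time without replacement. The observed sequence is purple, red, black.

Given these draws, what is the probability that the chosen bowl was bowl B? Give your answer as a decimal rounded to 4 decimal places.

0.3043

The likelihood of the observed sequence under each hypothesis: P(data | bowl A) = (1/7)(5/6)(1/5) = 0.02381; P(data | bowl B) = (7/9)(1/8)(1/7) = 0.013889.
The prior-weighted likelihoods are 4/7 · 0.02381 = 0.013605, 3/7 · 0.013889 = 0.0059524; these sum to 0.019558.
So P(bowl B | data) = (0.0059524) / (0.019558) = 0.30435.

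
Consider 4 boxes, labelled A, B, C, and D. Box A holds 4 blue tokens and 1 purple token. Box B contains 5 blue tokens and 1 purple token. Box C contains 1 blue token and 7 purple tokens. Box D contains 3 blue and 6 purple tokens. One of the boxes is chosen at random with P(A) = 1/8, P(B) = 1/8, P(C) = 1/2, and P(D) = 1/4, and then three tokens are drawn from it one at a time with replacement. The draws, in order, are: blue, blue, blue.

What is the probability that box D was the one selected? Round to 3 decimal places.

0.063

Under each hypothesis, the probability of the observed sequence is: P(data | box A) = (4/5)(4/5)(4/5) = 0.512; P(data | box B) = (5/6)(5/6)(5/6) = 0.5787; P(data | box C) = (1/8)(1/8)(1/8) = 0.0019531; P(data | box D) = (3/9)(3/9)(3/9) = 0.037037.
The prior-weighted likelihoods are 1/8 · 0.512 = 0.064, 1/8 · 0.5787 = 0.072338, 1/2 · 0.0019531 = 0.00097656, 1/4 · 0.037037 = 0.0092593; these sum to 0.14657.
So P(box D | data) = (0.0092593) / (0.14657) = 0.063171.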